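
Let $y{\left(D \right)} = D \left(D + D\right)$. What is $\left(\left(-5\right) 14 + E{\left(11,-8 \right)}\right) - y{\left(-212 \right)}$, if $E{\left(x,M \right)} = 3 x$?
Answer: $-89925$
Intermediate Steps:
$y{\left(D \right)} = 2 D^{2}$ ($y{\left(D \right)} = D 2 D = 2 D^{2}$)
$\left(\left(-5\right) 14 + E{\left(11,-8 \right)}\right) - y{\left(-212 \right)} = \left(\left(-5\right) 14 + 3 \cdot 11\right) - 2 \left(-212\right)^{2} = \left(-70 + 33\right) - 2 \cdot 44944 = -37 - 89888 = -89925$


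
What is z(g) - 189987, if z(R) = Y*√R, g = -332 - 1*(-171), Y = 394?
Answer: -189987 + 394*I*√161 ≈ -1.8999e+5 + 4999.3*I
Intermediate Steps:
g = -161 (g = -332 + 171 = -161)
z(R) = 394*√R
z(g) - 189987 = 394*√(-161) - 189987 = 394*(I*√161) - 189987 = 394*I*√161 - 189987 = -189987 + 394*I*√161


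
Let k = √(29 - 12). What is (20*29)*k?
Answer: 580*√17 ≈ 2391.4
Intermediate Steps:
k = √17 ≈ 4.1231
(20*29)*k = (20*29)*√17 = 580*√17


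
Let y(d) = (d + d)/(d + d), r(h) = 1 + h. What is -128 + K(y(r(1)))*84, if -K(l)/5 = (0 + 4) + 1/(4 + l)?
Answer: -1892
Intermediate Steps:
y(d) = 1 (y(d) = (2*d)/((2*d)) = (2*d)*(1/(2*d)) = 1)
K(l) = -20 - 5/(4 + l) (K(l) = -5*((0 + 4) + 1/(4 + l)) = -5*(4 + 1/(4 + l)) = -20 - 5/(4 + l))
-128 + K(y(r(1)))*84 = -128 + (5*(-17 - 4*1)/(4 + 1))*84 = -128 + (5*(-17 - 4)/5)*84 = -128 + (5*(⅕)*(-21))*84 = -128 - 21*84 = -128 - 1764 = -1892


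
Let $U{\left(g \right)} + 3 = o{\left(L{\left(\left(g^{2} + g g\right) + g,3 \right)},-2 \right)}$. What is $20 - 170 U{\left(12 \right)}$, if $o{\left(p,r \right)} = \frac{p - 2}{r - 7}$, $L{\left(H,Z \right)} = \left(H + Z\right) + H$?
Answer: $\frac{106940}{9} \approx 11882.0$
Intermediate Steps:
$L{\left(H,Z \right)} = Z + 2 H$
$o{\left(p,r \right)} = \frac{-2 + p}{-7 + r}$ ($o{\left(p,r \right)} = \frac{-2 + p}{r - 7} = \frac{-2 + p}{-7 + r}$)
$U{\left(g \right)} = - \frac{28}{9} - \frac{4 g^{2}}{9} - \frac{2 g}{9}$ ($U{\left(g \right)} = -3 + \frac{-2 + \left(3 + 2 \left(\left(g^{2} + g g\right) + g\right)\right)}{-7 - 2} = -3 + \frac{-2 + \left(3 + 2 \left(\left(g^{2} + g^{2}\right) + g\right)\right)}{-9} = -3 - \frac{-2 + \left(3 + 2 \left(2 g^{2} + g\right)\right)}{9} = -3 - \frac{-2 + \left(3 + 2 \left(g + 2 g^{2}\right)\right)}{9} = -3 - \frac{-2 + \left(3 + \left(2 g + 4 g^{2}\right)\right)}{9} = -3 - \frac{-2 + \left(3 + 2 g + 4 g^{2}\right)}{9} = -3 - \frac{1 + 2 g + 4 g^{2}}{9} = -3 - \left(\frac{1}{9} + \frac{2 g}{9} + \frac{4 g^{2}}{9}\right) = - \frac{28}{9} - \frac{4 g^{2}}{9} - \frac{2 g}{9}$)
$20 - 170 U{\left(12 \right)} = 20 - 170 \left(- \frac{28}{9} - \frac{8 \left(1 + 2 \cdot 12\right)}{3}\right) = 20 - 170 \left(- \frac{28}{9} - \frac{8 \left(1 + 24\right)}{3}\right) = 20 - 170 \left(- \frac{28}{9} - \frac{8}{3} \cdot 25\right) = 20 - 170 \left(- \frac{28}{9} - \frac{200}{3}\right) = 20 - - \frac{106760}{9} = 20 + \frac{106760}{9} = \frac{106940}{9}$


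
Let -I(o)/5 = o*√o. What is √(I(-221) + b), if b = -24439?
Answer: √(-24439 + 1105*I*√221) ≈ 50.039 + 164.14*I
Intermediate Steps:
I(o) = -5*o^(3/2) (I(o) = -5*o*√o = -5*o^(3/2))
√(I(-221) + b) = √(-(-1105)*I*√221 - 24439) = √(1105*I*√221 - 24439) = √(-24439 + 1105*I*√221)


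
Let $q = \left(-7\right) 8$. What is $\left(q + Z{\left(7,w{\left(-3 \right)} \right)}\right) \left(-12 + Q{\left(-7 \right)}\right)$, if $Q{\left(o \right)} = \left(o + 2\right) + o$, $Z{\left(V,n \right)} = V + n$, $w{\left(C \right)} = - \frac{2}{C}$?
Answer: $1160$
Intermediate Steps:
$q = -56$
$Q{\left(o \right)} = 2 + 2 o$ ($Q{\left(o \right)} = \left(2 + o\right) + o = 2 + 2 o$)
$\left(q + Z{\left(7,w{\left(-3 \right)} \right)}\right) \left(-12 + Q{\left(-7 \right)}\right) = \left(-56 + \left(7 - \frac{2}{-3}\right)\right) \left(-12 + \left(2 + 2 \left(-7\right)\right)\right) = \left(-56 + \left(7 - - \frac{2}{3}\right)\right) \left(-12 + \left(2 - 14\right)\right) = \left(-56 + \left(7 + \frac{2}{3}\right)\right) \left(-12 - 12\right) = \left(-56 + \frac{23}{3}\right) \left(-24\right) = \left(- \frac{145}{3}\right) \left(-24\right) = 1160$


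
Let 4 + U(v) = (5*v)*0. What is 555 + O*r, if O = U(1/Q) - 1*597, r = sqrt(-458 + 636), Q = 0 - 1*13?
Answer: 555 - 601*sqrt(178) ≈ -7463.3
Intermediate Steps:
Q = -13 (Q = 0 - 13 = -13)
U(v) = -4 (U(v) = -4 + (5*v)*0 = -4 + 0 = -4)
r = sqrt(178) ≈ 13.342
O = -601 (O = -4 - 1*597 = -4 - 597 = -601)
555 + O*r = 555 - 601*sqrt(178)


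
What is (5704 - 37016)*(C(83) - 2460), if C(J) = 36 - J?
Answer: 78499184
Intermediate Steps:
(5704 - 37016)*(C(83) - 2460) = (5704 - 37016)*((36 - 1*83) - 2460) = -31312*((36 - 83) - 2460) = -31312*(-47 - 2460) = -31312*(-2507) = 78499184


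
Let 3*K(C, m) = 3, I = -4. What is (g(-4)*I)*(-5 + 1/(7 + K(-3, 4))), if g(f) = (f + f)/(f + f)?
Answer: 39/2 ≈ 19.500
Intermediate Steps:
K(C, m) = 1 (K(C, m) = (⅓)*3 = 1)
g(f) = 1 (g(f) = (2*f)/((2*f)) = (2*f)*(1/(2*f)) = 1)
(g(-4)*I)*(-5 + 1/(7 + K(-3, 4))) = (1*(-4))*(-5 + 1/(7 + 1)) = -4*(-5 + 1/8) = -4*(-5 + ⅛) = -4*(-39/8) = 39/2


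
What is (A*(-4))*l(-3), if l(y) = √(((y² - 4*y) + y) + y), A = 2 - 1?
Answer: -4*√15 ≈ -15.492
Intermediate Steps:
A = 1
l(y) = √(y² - 2*y) (l(y) = √((y² - 3*y) + y) = √(y² - 2*y))
(A*(-4))*l(-3) = (1*(-4))*√(-3*(-2 - 3)) = -4*√15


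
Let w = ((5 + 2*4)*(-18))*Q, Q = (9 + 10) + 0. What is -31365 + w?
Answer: -35811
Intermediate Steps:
Q = 19 (Q = 19 + 0 = 19)
w = -4446 (w = ((5 + 2*4)*(-18))*19 = ((5 + 8)*(-18))*19 = (13*(-18))*19 = -234*19 = -4446)
-31365 + w = -31365 - 4446 = -35811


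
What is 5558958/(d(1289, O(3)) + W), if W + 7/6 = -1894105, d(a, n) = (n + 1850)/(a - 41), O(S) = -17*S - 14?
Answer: -6937579584/2363842711 ≈ -2.9349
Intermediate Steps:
O(S) = -14 - 17*S
d(a, n) = (1850 + n)/(-41 + a)
W = -11364637/6 (W = -7/6 - 1894105 = -11364637/6 ≈ -1.8941e+6)
5558958/(d(1289, O(3)) + W) = 5558958/((1850 + (-14 - 17*3))/(-41 + 1289) - 11364637/6) = 5558958/((1850 + (-14 - 51))/1248 - 11364637/6) = 5558958/((1850 - 65)/1248 - 11364637/6) = 5558958/((1/1248)*1785 - 11364637/6) = 5558958/(595/416 - 11364637/6) = 5558958/(-2363842711/1248) = 5558958*(-1248/2363842711) = -6937579584/2363842711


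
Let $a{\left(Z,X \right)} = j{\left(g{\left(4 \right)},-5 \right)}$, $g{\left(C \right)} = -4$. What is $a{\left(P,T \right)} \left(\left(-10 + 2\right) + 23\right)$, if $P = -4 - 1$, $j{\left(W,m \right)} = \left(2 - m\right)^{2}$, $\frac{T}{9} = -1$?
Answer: $735$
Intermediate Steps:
$T = -9$ ($T = 9 \left(-1\right) = -9$)
$P = -5$ ($P = -4 - 1 = -5$)
$a{\left(Z,X \right)} = 49$ ($a{\left(Z,X \right)} = \left(-2 - 5\right)^{2} = \left(-7\right)^{2} = 49$)
$a{\left(P,T \right)} \left(\left(-10 + 2\right) + 23\right) = 49 \left(\left(-10 + 2\right) + 23\right) = 49 \left(-8 + 23\right) = 49 \cdot 15 = 735$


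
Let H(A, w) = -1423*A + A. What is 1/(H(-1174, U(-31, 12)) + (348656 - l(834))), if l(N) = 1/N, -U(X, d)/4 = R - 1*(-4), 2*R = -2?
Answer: 834/1683082055 ≈ 4.9552e-7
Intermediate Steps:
R = -1 (R = (½)*(-2) = -1)
U(X, d) = -12 (U(X, d) = -4*(-1 - 1*(-4)) = -4*(-1 + 4) = -4*3 = -12)
H(A, w) = -1422*A
1/(H(-1174, U(-31, 12)) + (348656 - l(834))) = 1/(-1422*(-1174) + (348656 - 1/834)) = 1/(1669428 + (348656 - 1*1/834)) = 1/(1669428 + (348656 - 1/834)) = 1/(1669428 + 290779103/834) = 1/(1683082055/834) = 834/1683082055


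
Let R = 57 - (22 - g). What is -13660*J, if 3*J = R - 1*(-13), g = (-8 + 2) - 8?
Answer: -464440/3 ≈ -1.5481e+5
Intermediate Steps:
g = -14 (g = -6 - 8 = -14)
R = 21 (R = 57 - (22 - 1*(-14)) = 57 - (22 + 14) = 57 - 1*36 = 57 - 36 = 21)
J = 34/3 (J = (21 - 1*(-13))/3 = (21 + 13)/3 = (⅓)*34 = 34/3 ≈ 11.333)
-13660*J = -13660*34/3 = -464440/3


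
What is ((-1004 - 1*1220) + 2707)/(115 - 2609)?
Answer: -483/2494 ≈ -0.19366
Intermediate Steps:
((-1004 - 1*1220) + 2707)/(115 - 2609) = ((-1004 - 1220) + 2707)/(-2494) = (-2224 + 2707)*(-1/2494) = 483*(-1/2494) = -483/2494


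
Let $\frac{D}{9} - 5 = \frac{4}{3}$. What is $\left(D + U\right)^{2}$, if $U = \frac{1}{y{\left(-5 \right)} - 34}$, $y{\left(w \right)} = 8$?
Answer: $\frac{2193361}{676} \approx 3244.6$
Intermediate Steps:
$D = 57$ ($D = 45 + 9 \cdot \frac{4}{3} = 45 + 12 = 57$)
$U = - \frac{1}{26}$ ($U = \frac{1}{8 - 34} = \frac{1}{-26} = - \frac{1}{26} \approx -0.038462$)
$\left(D + U\right)^{2} = \left(57 - \frac{1}{26}\right)^{2} = \left(\frac{1481}{26}\right)^{2} = \frac{2193361}{676}$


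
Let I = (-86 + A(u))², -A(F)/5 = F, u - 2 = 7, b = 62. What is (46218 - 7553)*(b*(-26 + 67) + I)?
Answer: 761816495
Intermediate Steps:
u = 9 (u = 2 + 7 = 9)
A(F) = -5*F
I = 17161 (I = (-86 - 5*9)² = (-86 - 45)² = (-131)² = 17161)
(46218 - 7553)*(b*(-26 + 67) + I) = (46218 - 7553)*(62*(-26 + 67) + 17161) = 38665*(62*41 + 17161) = 38665*(2542 + 17161) = 38665*19703 = 761816495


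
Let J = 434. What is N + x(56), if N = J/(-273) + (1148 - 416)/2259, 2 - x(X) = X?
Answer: -180332/3263 ≈ -55.266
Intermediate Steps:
x(X) = 2 - X
N = -4130/3263 (N = 434/(-273) + (1148 - 416)/2259 = 434*(-1/273) + 732*(1/2259) = -62/39 + 244/753 = -4130/3263 ≈ -1.2657)
N + x(56) = -4130/3263 + (2 - 1*56) = -4130/3263 + (2 - 56) = -4130/3263 - 54 = -180332/3263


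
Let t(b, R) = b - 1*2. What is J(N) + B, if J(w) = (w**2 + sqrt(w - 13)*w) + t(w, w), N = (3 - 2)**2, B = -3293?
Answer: -3293 + 2*I*sqrt(3) ≈ -3293.0 + 3.4641*I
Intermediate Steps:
t(b, R) = -2 + b (t(b, R) = b - 2 = -2 + b)
N = 1 (N = 1**2 = 1)
J(w) = -2 + w + w**2 + w*sqrt(-13 + w) (J(w) = (w**2 + sqrt(w - 13)*w) + (-2 + w) = (w**2 + sqrt(-13 + w)*w) + (-2 + w) = (w**2 + w*sqrt(-13 + w)) + (-2 + w) = -2 + w + w**2 + w*sqrt(-13 + w))
J(N) + B = (-2 + 1 + 1**2 + 1*sqrt(-13 + 1)) - 3293 = (-2 + 1 + 1 + 1*sqrt(-12)) - 3293 = (-2 + 1 + 1 + 1*(2*I*sqrt(3))) - 3293 = (-2 + 1 + 1 + 2*I*sqrt(3)) - 3293 = 2*I*sqrt(3) - 3293 = -3293 + 2*I*sqrt(3)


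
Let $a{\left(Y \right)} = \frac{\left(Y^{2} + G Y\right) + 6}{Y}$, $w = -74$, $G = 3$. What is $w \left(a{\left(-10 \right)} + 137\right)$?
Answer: $- \frac{47878}{5} \approx -9575.6$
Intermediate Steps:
$a{\left(Y \right)} = \frac{6 + Y^{2} + 3 Y}{Y}$ ($a{\left(Y \right)} = \frac{\left(Y^{2} + 3 Y\right) + 6}{Y} = \frac{6 + Y^{2} + 3 Y}{Y}$)
$w \left(a{\left(-10 \right)} + 137\right) = - 74 \left(\left(3 - 10 + \frac{6}{-10}\right) + 137\right) = - 74 \left(\left(3 - 10 + 6 \left(- \frac{1}{10}\right)\right) + 137\right) = - 74 \left(\left(3 - 10 - \frac{3}{5}\right) + 137\right) = - 74 \left(- \frac{38}{5} + 137\right) = \left(-74\right) \frac{647}{5} = - \frac{47878}{5}$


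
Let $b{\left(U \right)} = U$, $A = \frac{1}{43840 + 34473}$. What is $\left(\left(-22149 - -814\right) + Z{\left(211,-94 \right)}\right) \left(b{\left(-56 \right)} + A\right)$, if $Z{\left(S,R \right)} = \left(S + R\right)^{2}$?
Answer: $\frac{33531739442}{78313} \approx 4.2818 \cdot 10^{5}$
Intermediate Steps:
$Z{\left(S,R \right)} = \left(R + S\right)^{2}$
$A = \frac{1}{78313} \approx 1.2769 \cdot 10^{-5}$
$\left(\left(-22149 - -814\right) + Z{\left(211,-94 \right)}\right) \left(b{\left(-56 \right)} + A\right) = \left(\left(-22149 - -814\right) + \left(-94 + 211\right)^{2}\right) \left(-56 + \frac{1}{78313}\right) = \left(\left(-22149 + 814\right) + 117^{2}\right) \left(- \frac{4385527}{78313}\right) = \left(-21335 + 13689\right) \left(- \frac{4385527}{78313}\right) = \left(-7646\right) \left(- \frac{4385527}{78313}\right) = \frac{33531739442}{78313}$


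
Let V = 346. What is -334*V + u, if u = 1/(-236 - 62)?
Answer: -34438073/298 ≈ -1.1556e+5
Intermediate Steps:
u = -1/298 (u = 1/(-298) = -1/298 ≈ -0.0033557)
-334*V + u = -334*346 - 1/298 = -115564 - 1/298 = -34438073/298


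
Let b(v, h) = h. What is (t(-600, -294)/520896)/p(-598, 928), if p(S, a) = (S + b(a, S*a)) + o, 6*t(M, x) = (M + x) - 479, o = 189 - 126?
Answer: 1373/1736080735104 ≈ 7.9086e-10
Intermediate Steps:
o = 63
t(M, x) = -479/6 + M/6 + x/6 (t(M, x) = ((M + x) - 479)/6 = (-479 + M + x)/6 = -479/6 + M/6 + x/6)
p(S, a) = 63 + S + S*a (p(S, a) = (S + S*a) + 63 = 63 + S + S*a)
(t(-600, -294)/520896)/p(-598, 928) = ((-479/6 + (⅙)*(-600) + (⅙)*(-294))/520896)/(63 - 598 - 598*928) = ((-479/6 - 100 - 49)*(1/520896))/(63 - 598 - 554944) = -1373/6*1/520896/(-555479) = -1373/3125376*(-1/555479) = 1373/1736080735104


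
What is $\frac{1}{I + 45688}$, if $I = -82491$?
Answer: $- \frac{1}{36803} \approx -2.7172 \cdot 10^{-5}$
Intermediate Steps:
$\frac{1}{I + 45688} = \frac{1}{-82491 + 45688} = \frac{1}{-36803} = - \frac{1}{36803}$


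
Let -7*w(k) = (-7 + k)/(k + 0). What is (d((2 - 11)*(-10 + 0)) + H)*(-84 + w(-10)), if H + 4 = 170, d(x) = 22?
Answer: -554318/35 ≈ -15838.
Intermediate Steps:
H = 166 (H = -4 + 170 = 166)
w(k) = -(-7 + k)/(7*k) (w(k) = -(-7 + k)/(7*(k + 0)) = -(-7 + k)/(7*k))
(d((2 - 11)*(-10 + 0)) + H)*(-84 + w(-10)) = (22 + 166)*(-84 + (⅐)*(7 - 1*(-10))/(-10)) = 188*(-84 + (⅐)*(-⅒)*(7 + 10)) = 188*(-84 + (⅐)*(-⅒)*17) = 188*(-84 - 17/70) = 188*(-5897/70) = -554318/35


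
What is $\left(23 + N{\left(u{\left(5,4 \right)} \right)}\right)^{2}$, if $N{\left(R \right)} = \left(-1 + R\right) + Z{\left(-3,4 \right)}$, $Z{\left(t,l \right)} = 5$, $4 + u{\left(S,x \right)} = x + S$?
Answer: $1024$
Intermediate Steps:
$u{\left(S,x \right)} = -4 + S + x$ ($u{\left(S,x \right)} = -4 + \left(x + S\right) = -4 + \left(S + x\right) = -4 + S + x$)
$N{\left(R \right)} = 4 + R$ ($N{\left(R \right)} = \left(-1 + R\right) + 5 = 4 + R$)
$\left(23 + N{\left(u{\left(5,4 \right)} \right)}\right)^{2} = \left(23 + \left(4 + \left(-4 + 5 + 4\right)\right)\right)^{2} = \left(23 + \left(4 + 5\right)\right)^{2} = \left(23 + 9\right)^{2} = 32^{2} = 1024$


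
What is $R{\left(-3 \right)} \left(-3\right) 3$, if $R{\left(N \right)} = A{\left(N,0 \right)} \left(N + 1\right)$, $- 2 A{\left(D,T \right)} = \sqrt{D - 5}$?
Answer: $- 18 i \sqrt{2} \approx - 25.456 i$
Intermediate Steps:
$A{\left(D,T \right)} = - \frac{\sqrt{-5 + D}}{2}$ ($A{\left(D,T \right)} = - \frac{\sqrt{D - 5}}{2} = - \frac{\sqrt{-5 + D}}{2}$)
$R{\left(N \right)} = - \frac{\sqrt{-5 + N} \left(1 + N\right)}{2}$ ($R{\left(N \right)} = - \frac{\sqrt{-5 + N}}{2} \left(N + 1\right) = - \frac{\sqrt{-5 + N}}{2} \left(1 + N\right) = - \frac{\sqrt{-5 + N} \left(1 + N\right)}{2}$)
$R{\left(-3 \right)} \left(-3\right) 3 = \frac{\sqrt{-5 - 3} \left(-1 - -3\right)}{2} \left(-3\right) 3 = \frac{\sqrt{-8} \left(-1 + 3\right)}{2} \left(-3\right) 3 = \frac{1}{2} \cdot 2 i \sqrt{2} \cdot 2 \left(-3\right) 3 = 2 i \sqrt{2} \left(-3\right) 3 = - 6 i \sqrt{2} \cdot 3 = - 18 i \sqrt{2}$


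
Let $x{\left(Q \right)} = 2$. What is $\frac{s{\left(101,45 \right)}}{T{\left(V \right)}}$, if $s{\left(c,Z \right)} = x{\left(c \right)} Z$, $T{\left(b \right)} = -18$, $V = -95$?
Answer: $-5$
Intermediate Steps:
$s{\left(c,Z \right)} = 2 Z$
$\frac{s{\left(101,45 \right)}}{T{\left(V \right)}} = \frac{2 \cdot 45}{-18} = 90 \left(- \frac{1}{18}\right) = -5$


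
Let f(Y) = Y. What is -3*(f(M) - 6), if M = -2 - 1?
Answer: 27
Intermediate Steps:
M = -3
-3*(f(M) - 6) = -3*(-3 - 6) = -3*(-9) = 27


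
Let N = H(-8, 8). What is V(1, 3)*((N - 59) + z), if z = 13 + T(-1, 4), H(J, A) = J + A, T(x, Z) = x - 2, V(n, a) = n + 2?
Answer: -147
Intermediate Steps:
V(n, a) = 2 + n
T(x, Z) = -2 + x
H(J, A) = A + J
N = 0 (N = 8 - 8 = 0)
z = 10 (z = 13 + (-2 - 1) = 13 - 3 = 10)
V(1, 3)*((N - 59) + z) = (2 + 1)*((0 - 59) + 10) = 3*(-59 + 10) = 3*(-49) = -147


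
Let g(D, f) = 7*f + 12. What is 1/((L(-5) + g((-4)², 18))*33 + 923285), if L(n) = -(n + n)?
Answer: 1/928169 ≈ 1.0774e-6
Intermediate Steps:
L(n) = -2*n
g(D, f) = 12 + 7*f
1/((L(-5) + g((-4)², 18))*33 + 923285) = 1/((-2*(-5) + (12 + 7*18))*33 + 923285) = 1/((10 + (12 + 126))*33 + 923285) = 1/((10 + 138)*33 + 923285) = 1/(148*33 + 923285) = 1/(4884 + 923285) = 1/928169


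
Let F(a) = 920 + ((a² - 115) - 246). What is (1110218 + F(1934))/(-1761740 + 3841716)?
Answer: 4851133/2079976 ≈ 2.3323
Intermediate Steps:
F(a) = 559 + a² (F(a) = 920 + ((-115 + a²) - 246) = 920 + (-361 + a²) = 559 + a²)
(1110218 + F(1934))/(-1761740 + 3841716) = (1110218 + (559 + 1934²))/(-1761740 + 3841716) = (1110218 + (559 + 3740356))/2079976 = (1110218 + 3740915)*(1/2079976) = 4851133*(1/2079976) = 4851133/2079976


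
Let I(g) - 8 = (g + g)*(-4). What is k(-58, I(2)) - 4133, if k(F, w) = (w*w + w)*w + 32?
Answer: -4549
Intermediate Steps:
I(g) = 8 - 8*g (I(g) = 8 + (g + g)*(-4) = 8 + (2*g)*(-4) = 8 - 8*g)
k(F, w) = 32 + w*(w + w²) (k(F, w) = (w² + w)*w + 32 = (w + w²)*w + 32 = w*(w + w²) + 32 = 32 + w*(w + w²))
k(-58, I(2)) - 4133 = (32 + (8 - 8*2)² + (8 - 8*2)³) - 4133 = (32 + (8 - 16)² + (8 - 16)³) - 4133 = (32 + (-8)² + (-8)³) - 4133 = (32 + 64 - 512) - 4133 = -416 - 4133 = -4549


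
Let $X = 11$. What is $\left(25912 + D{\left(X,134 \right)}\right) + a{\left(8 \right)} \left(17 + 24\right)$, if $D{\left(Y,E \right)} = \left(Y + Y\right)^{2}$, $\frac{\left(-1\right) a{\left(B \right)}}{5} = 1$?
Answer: $26191$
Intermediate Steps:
$a{\left(B \right)} = -5$ ($a{\left(B \right)} = \left(-5\right) 1 = -5$)
$D{\left(Y,E \right)} = 4 Y^{2}$ ($D{\left(Y,E \right)} = \left(2 Y\right)^{2} = 4 Y^{2}$)
$\left(25912 + D{\left(X,134 \right)}\right) + a{\left(8 \right)} \left(17 + 24\right) = \left(25912 + 4 \cdot 11^{2}\right) - 5 \left(17 + 24\right) = \left(25912 + 4 \cdot 121\right) - 205 = \left(25912 + 484\right) - 205 = 26396 - 205 = 26191$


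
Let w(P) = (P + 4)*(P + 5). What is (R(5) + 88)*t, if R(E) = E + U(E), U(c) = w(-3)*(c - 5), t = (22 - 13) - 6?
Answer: 279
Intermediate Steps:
w(P) = (4 + P)*(5 + P)
t = 3 (t = 9 - 6 = 3)
U(c) = -10 + 2*c (U(c) = (20 + (-3)² + 9*(-3))*(c - 5) = (20 + 9 - 27)*(-5 + c) = 2*(-5 + c) = -10 + 2*c)
R(E) = -10 + 3*E (R(E) = E + (-10 + 2*E) = -10 + 3*E)
(R(5) + 88)*t = ((-10 + 3*5) + 88)*3 = ((-10 + 15) + 88)*3 = (5 + 88)*3 = 93*3 = 279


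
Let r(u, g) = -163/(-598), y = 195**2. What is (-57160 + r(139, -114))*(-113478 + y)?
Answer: 2579098002201/598 ≈ 4.3129e+9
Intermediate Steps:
y = 38025
r(u, g) = 163/598 (r(u, g) = -163*(-1/598) = 163/598)
(-57160 + r(139, -114))*(-113478 + y) = (-57160 + 163/598)*(-113478 + 38025) = -34181517/598*(-75453) = 2579098002201/598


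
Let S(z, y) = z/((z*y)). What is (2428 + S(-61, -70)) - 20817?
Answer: -1287231/70 ≈ -18389.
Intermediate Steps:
S(z, y) = 1/y (S(z, y) = z/((y*z)) = z*(1/(y*z)) = 1/y)
(2428 + S(-61, -70)) - 20817 = (2428 + 1/(-70)) - 20817 = (2428 - 1/70) - 20817 = 169959/70 - 20817 = -1287231/70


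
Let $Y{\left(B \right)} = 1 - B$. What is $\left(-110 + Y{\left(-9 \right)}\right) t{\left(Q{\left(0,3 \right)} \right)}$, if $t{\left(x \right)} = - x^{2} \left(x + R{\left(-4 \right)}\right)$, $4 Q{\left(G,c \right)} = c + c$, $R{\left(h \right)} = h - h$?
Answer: $\frac{675}{2} \approx 337.5$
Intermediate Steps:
$R{\left(h \right)} = 0$
$Q{\left(G,c \right)} = \frac{c}{2}$ ($Q{\left(G,c \right)} = \frac{c + c}{4} = \frac{2 c}{4} = \frac{c}{2}$)
$t{\left(x \right)} = - x^{3}$ ($t{\left(x \right)} = - x^{2} \left(x + 0\right) = - x^{2} x = - x^{3}$)
$\left(-110 + Y{\left(-9 \right)}\right) t{\left(Q{\left(0,3 \right)} \right)} = \left(-110 + \left(1 - -9\right)\right) \left(- \left(\frac{1}{2} \cdot 3\right)^{3}\right) = \left(-110 + \left(1 + 9\right)\right) \left(- \left(\frac{3}{2}\right)^{3}\right) = \left(-110 + 10\right) \left(\left(-1\right) \frac{27}{8}\right) = \left(-100\right) \left(- \frac{27}{8}\right) = \frac{675}{2}$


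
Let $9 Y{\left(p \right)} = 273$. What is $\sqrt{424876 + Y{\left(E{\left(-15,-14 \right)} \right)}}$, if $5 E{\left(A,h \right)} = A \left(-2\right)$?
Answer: $\frac{\sqrt{3824157}}{3} \approx 651.85$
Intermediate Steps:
$E{\left(A,h \right)} = - \frac{2 A}{5}$ ($E{\left(A,h \right)} = \frac{A \left(-2\right)}{5} = \frac{\left(-2\right) A}{5} = - \frac{2 A}{5}$)
$Y{\left(p \right)} = \frac{91}{3}$ ($Y{\left(p \right)} = \frac{1}{9} \cdot 273 = \frac{91}{3}$)
$\sqrt{424876 + Y{\left(E{\left(-15,-14 \right)} \right)}} = \sqrt{424876 + \frac{91}{3}} = \sqrt{\frac{1274719}{3}} = \frac{\sqrt{3824157}}{3}$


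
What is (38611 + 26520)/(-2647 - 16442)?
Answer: -65131/19089 ≈ -3.4120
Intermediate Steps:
(38611 + 26520)/(-2647 - 16442) = 65131/(-19089) = 65131*(-1/19089) = -65131/19089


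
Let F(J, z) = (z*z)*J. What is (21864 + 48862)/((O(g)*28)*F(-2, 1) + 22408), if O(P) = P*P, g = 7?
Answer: 35363/9832 ≈ 3.5967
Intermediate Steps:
F(J, z) = J*z**2 (F(J, z) = z**2*J = J*z**2)
O(P) = P**2
(21864 + 48862)/((O(g)*28)*F(-2, 1) + 22408) = (21864 + 48862)/((7**2*28)*(-2*1**2) + 22408) = 70726/((49*28)*(-2*1) + 22408) = 70726/(1372*(-2) + 22408) = 70726/(-2744 + 22408) = 70726/19664 = 70726*(1/19664) = 35363/9832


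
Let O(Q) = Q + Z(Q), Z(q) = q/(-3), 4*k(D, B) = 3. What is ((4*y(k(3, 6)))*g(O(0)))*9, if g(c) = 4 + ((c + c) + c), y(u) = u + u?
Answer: 216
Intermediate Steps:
k(D, B) = ¾ (k(D, B) = (¼)*3 = ¾)
y(u) = 2*u
Z(q) = -q/3 (Z(q) = q*(-⅓) = -q/3)
O(Q) = 2*Q/3 (O(Q) = Q - Q/3 = 2*Q/3)
g(c) = 4 + 3*c (g(c) = 4 + (2*c + c) = 4 + 3*c)
((4*y(k(3, 6)))*g(O(0)))*9 = ((4*(2*(¾)))*(4 + 3*((⅔)*0)))*9 = ((4*(3/2))*(4 + 3*0))*9 = (6*(4 + 0))*9 = (6*4)*9 = 24*9 = 216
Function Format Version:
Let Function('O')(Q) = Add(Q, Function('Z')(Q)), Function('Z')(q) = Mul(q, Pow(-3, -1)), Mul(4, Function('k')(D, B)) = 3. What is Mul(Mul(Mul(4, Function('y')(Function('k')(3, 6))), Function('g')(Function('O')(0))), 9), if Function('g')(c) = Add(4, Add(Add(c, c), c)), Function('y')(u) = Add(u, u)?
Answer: 216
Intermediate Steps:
Function('k')(D, B) = Rational(3, 4) (Function('k')(D, B) = Mul(Rational(1, 4), 3) = Rational(3, 4))
Function('y')(u) = Mul(2, u)
Function('Z')(q) = Mul(Rational(-1, 3), q) (Function('Z')(q) = Mul(q, Rational(-1, 3)) = Mul(Rational(-1, 3), q))
Function('O')(Q) = Mul(Rational(2, 3), Q) (Function('O')(Q) = Add(Q, Mul(Rational(-1, 3), Q)) = Mul(Rational(2, 3), Q))
Function('g')(c) = Add(4, Mul(3, c)) (Function('g')(c) = Add(4, Add(Mul(2, c), c)) = Add(4, Mul(3, c)))
Mul(Mul(Mul(4, Function('y')(Function('k')(3, 6))), Function('g')(Function('O')(0))), 9) = Mul(Mul(Mul(4, Mul(2, Rational(3, 4))), Add(4, Mul(3, Mul(Rational(2, 3), 0)))), 9) = Mul(Mul(Mul(4, Rational(3, 2)), Add(4, Mul(3, 0))), 9) = Mul(Mul(6, Add(4, 0)), 9) = Mul(Mul(6, 4), 9) = Mul(24, 9) = 216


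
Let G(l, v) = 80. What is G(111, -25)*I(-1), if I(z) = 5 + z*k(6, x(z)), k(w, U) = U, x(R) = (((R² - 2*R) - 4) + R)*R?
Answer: 240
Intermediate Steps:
x(R) = R*(-4 + R² - R) (x(R) = ((-4 + R² - 2*R) + R)*R = (-4 + R² - R)*R = R*(-4 + R² - R))
I(z) = 5 + z²*(-4 + z² - z) (I(z) = 5 + z*(z*(-4 + z² - z)) = 5 + z²*(-4 + z² - z))
G(111, -25)*I(-1) = 80*(5 + (-1)²*(-4 + (-1)² - 1*(-1))) = 80*(5 + 1*(-4 + 1 + 1)) = 80*(5 + 1*(-2)) = 80*(5 - 2) = 80*3 = 240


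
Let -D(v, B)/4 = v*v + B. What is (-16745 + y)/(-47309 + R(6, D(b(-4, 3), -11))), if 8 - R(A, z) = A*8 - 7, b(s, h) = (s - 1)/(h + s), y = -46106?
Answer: 62851/47342 ≈ 1.3276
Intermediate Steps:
b(s, h) = (-1 + s)/(h + s)
D(v, B) = -4*B - 4*v² (D(v, B) = -4*(v*v + B) = -4*(v² + B) = -4*(B + v²) = -4*B - 4*v²)
R(A, z) = 15 - 8*A (R(A, z) = 8 - (A*8 - 7) = 8 - (8*A - 7) = 8 - (-7 + 8*A) = 8 + (7 - 8*A) = 15 - 8*A)
(-16745 + y)/(-47309 + R(6, D(b(-4, 3), -11))) = (-16745 - 46106)/(-47309 + (15 - 8*6)) = -62851/(-47309 + (15 - 48)) = -62851/(-47309 - 33) = -62851/(-47342) = -62851*(-1/47342) = 62851/47342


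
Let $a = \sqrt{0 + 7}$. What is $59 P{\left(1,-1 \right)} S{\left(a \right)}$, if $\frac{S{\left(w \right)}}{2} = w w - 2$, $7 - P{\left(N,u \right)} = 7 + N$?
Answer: $-590$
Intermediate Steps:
$a = \sqrt{7} \approx 2.6458$
$P{\left(N,u \right)} = - N$ ($P{\left(N,u \right)} = 7 - \left(7 + N\right) = - N$)
$S{\left(w \right)} = -4 + 2 w^{2}$ ($S{\left(w \right)} = 2 \left(w w - 2\right) = 2 \left(w^{2} - 2\right) = 2 \left(-2 + w^{2}\right) = -4 + 2 w^{2}$)
$59 P{\left(1,-1 \right)} S{\left(a \right)} = 59 \left(\left(-1\right) 1\right) \left(-4 + 2 \left(\sqrt{7}\right)^{2}\right) = 59 \left(-1\right) \left(-4 + 2 \cdot 7\right) = - 59 \left(-4 + 14\right) = \left(-59\right) 10 = -590$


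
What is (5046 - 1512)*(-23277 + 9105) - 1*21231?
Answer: -50105079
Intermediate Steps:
(5046 - 1512)*(-23277 + 9105) - 1*21231 = 3534*(-14172) - 21231 = -50083848 - 21231 = -50105079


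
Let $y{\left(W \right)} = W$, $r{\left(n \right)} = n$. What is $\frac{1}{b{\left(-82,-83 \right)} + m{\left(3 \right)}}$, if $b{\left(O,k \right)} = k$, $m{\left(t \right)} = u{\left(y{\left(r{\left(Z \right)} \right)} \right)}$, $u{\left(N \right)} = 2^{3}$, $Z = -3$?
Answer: $- \frac{1}{75} \approx -0.013333$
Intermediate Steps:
$u{\left(N \right)} = 8$
$m{\left(t \right)} = 8$
$\frac{1}{b{\left(-82,-83 \right)} + m{\left(3 \right)}} = \frac{1}{-83 + 8} = \frac{1}{-75} = - \frac{1}{75}$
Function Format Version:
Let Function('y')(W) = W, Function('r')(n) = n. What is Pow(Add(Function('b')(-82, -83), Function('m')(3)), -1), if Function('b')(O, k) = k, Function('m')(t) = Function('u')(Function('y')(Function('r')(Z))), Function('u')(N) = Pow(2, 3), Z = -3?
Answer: Rational(-1, 75) ≈ -0.013333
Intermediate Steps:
Function('u')(N) = 8
Function('m')(t) = 8
Pow(Add(Function('b')(-82, -83), Function('m')(3)), -1) = Pow(Add(-83, 8), -1) = Pow(-75, -1) = Rational(-1, 75)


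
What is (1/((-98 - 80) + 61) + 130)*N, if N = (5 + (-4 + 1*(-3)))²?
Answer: 60836/117 ≈ 519.97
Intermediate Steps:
N = 4 (N = (5 + (-4 - 3))² = (5 - 7)² = (-2)² = 4)
(1/((-98 - 80) + 61) + 130)*N = (1/((-98 - 80) + 61) + 130)*4 = (1/(-178 + 61) + 130)*4 = (1/(-117) + 130)*4 = (-1/117 + 130)*4 = (15209/117)*4 = 60836/117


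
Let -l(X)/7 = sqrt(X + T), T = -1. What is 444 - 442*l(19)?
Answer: 444 + 9282*sqrt(2) ≈ 13571.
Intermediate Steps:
l(X) = -7*sqrt(-1 + X) (l(X) = -7*sqrt(X - 1) = -7*sqrt(-1 + X))
444 - 442*l(19) = 444 - (-3094)*sqrt(-1 + 19) = 444 - (-3094)*sqrt(18) = 444 - (-3094)*3*sqrt(2) = 444 - (-9282)*sqrt(2) = 444 + 9282*sqrt(2)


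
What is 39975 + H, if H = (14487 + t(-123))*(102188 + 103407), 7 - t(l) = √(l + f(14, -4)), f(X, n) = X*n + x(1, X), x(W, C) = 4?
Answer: 2979933905 - 1027975*I*√7 ≈ 2.9799e+9 - 2.7198e+6*I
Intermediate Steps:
f(X, n) = 4 + X*n (f(X, n) = X*n + 4 = 4 + X*n)
t(l) = 7 - √(-52 + l) (t(l) = 7 - √(l + (4 + 14*(-4))) = 7 - √(l + (4 - 56)) = 7 - √(l - 52) = 7 - √(-52 + l))
H = 2979893930 - 1027975*I*√7 (H = (14487 + (7 - √(-52 - 123)))*(102188 + 103407) = (14487 + (7 - √(-175)))*205595 = (14487 + (7 - 5*I*√7))*205595 = (14494 - 5*I*√7)*205595 = 2979893930 - 1027975*I*√7 ≈ 2.9799e+9 - 2.7198e+6*I)
39975 + H = 39975 + (2979893930 - 1027975*I*√7) = 2979933905 - 1027975*I*√7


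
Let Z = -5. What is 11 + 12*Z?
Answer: -49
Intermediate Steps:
11 + 12*Z = 11 + 12*(-5) = 11 - 60 = -49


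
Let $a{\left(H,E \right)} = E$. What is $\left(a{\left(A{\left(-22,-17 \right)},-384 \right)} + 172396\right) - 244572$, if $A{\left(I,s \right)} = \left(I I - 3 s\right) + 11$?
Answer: $-72560$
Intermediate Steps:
$A{\left(I,s \right)} = 11 + I^{2} - 3 s$ ($A{\left(I,s \right)} = \left(I^{2} - 3 s\right) + 11 = 11 + I^{2} - 3 s$)
$\left(a{\left(A{\left(-22,-17 \right)},-384 \right)} + 172396\right) - 244572 = \left(-384 + 172396\right) - 244572 = 172012 - 244572 = -72560$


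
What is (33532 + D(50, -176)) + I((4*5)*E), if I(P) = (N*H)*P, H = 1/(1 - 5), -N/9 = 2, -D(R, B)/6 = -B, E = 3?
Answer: 32746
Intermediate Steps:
D(R, B) = 6*B (D(R, B) = -(-6)*B = 6*B)
N = -18 (N = -9*2 = -18)
H = -¼ (H = 1/(-4) = -¼ ≈ -0.25000)
I(P) = 9*P/2 (I(P) = (-18*(-¼))*P = 9*P/2)
(33532 + D(50, -176)) + I((4*5)*E) = (33532 + 6*(-176)) + 9*((4*5)*3)/2 = (33532 - 1056) + 9*(20*3)/2 = 32476 + (9/2)*60 = 32476 + 270 = 32746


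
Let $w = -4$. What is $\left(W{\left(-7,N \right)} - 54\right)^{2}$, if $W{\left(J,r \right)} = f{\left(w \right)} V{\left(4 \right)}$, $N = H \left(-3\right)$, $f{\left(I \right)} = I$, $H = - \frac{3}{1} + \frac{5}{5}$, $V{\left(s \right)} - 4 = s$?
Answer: $7396$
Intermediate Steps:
$V{\left(s \right)} = 4 + s$
$H = -2$ ($H = \left(-3\right) 1 + 5 \cdot \frac{1}{5} = -3 + 1 = -2$)
$N = 6$ ($N = \left(-2\right) \left(-3\right) = 6$)
$W{\left(J,r \right)} = -32$ ($W{\left(J,r \right)} = - 4 \left(4 + 4\right) = \left(-4\right) 8 = -32$)
$\left(W{\left(-7,N \right)} - 54\right)^{2} = \left(-32 - 54\right)^{2} = \left(-86\right)^{2} = 7396$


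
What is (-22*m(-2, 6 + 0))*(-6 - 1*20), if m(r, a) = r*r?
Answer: 2288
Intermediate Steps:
m(r, a) = r²
(-22*m(-2, 6 + 0))*(-6 - 1*20) = (-22*(-2)²)*(-6 - 1*20) = (-22*4)*(-6 - 20) = -88*(-26) = 2288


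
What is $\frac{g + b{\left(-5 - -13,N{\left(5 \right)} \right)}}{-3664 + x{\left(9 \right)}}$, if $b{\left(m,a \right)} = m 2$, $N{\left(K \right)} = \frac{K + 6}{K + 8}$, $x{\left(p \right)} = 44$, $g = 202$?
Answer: $- \frac{109}{1810} \approx -0.060221$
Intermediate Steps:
$N{\left(K \right)} = \frac{6 + K}{8 + K}$
$b{\left(m,a \right)} = 2 m$
$\frac{g + b{\left(-5 - -13,N{\left(5 \right)} \right)}}{-3664 + x{\left(9 \right)}} = \frac{202 + 2 \left(-5 - -13\right)}{-3664 + 44} = \frac{202 + 2 \left(-5 + 13\right)}{-3620} = \left(202 + 2 \cdot 8\right) \left(- \frac{1}{3620}\right) = \left(202 + 16\right) \left(- \frac{1}{3620}\right) = 218 \left(- \frac{1}{3620}\right) = - \frac{109}{1810}$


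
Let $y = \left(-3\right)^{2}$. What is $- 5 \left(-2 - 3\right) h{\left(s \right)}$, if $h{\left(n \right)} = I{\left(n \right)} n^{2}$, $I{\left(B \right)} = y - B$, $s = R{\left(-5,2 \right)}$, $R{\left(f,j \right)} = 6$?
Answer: $2700$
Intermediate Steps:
$s = 6$
$y = 9$
$I{\left(B \right)} = 9 - B$
$h{\left(n \right)} = n^{2} \left(9 - n\right)$ ($h{\left(n \right)} = \left(9 - n\right) n^{2} = n^{2} \left(9 - n\right)$)
$- 5 \left(-2 - 3\right) h{\left(s \right)} = - 5 \left(-2 - 3\right) 6^{2} \left(9 - 6\right) = \left(-5\right) \left(-5\right) 36 \left(9 - 6\right) = 25 \cdot 36 \cdot 3 = 25 \cdot 108 = 2700$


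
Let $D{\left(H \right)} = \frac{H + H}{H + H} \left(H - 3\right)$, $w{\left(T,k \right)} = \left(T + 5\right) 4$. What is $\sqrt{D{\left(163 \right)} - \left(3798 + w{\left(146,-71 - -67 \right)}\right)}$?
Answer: $i \sqrt{4242} \approx 65.131 i$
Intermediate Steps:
$w{\left(T,k \right)} = 20 + 4 T$ ($w{\left(T,k \right)} = \left(5 + T\right) 4 = 20 + 4 T$)
$D{\left(H \right)} = -3 + H$ ($D{\left(H \right)} = \frac{2 H}{2 H} \left(-3 + H\right) = 2 H \frac{1}{2 H} \left(-3 + H\right) = 1 \left(-3 + H\right) = -3 + H$)
$\sqrt{D{\left(163 \right)} - \left(3798 + w{\left(146,-71 - -67 \right)}\right)} = \sqrt{\left(-3 + 163\right) - \left(3818 + 584\right)} = \sqrt{160 - 4402} = \sqrt{-4242} = i \sqrt{4242}$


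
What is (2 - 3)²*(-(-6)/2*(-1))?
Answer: -3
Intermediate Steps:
(2 - 3)²*(-(-6)/2*(-1)) = (-1)²*(-(-6)/2*(-1)) = 1*(-2*(-3/2)*(-1)) = 1*(3*(-1)) = 1*(-3) = -3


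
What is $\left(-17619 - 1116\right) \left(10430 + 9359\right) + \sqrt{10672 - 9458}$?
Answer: $-370746915 + \sqrt{1214} \approx -3.7075 \cdot 10^{8}$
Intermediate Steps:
$\left(-17619 - 1116\right) \left(10430 + 9359\right) + \sqrt{10672 - 9458} = \left(-18735\right) 19789 + \sqrt{1214} = -370746915 + \sqrt{1214}$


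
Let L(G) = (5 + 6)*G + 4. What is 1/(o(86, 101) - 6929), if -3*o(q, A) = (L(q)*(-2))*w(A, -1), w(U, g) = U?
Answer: 3/171113 ≈ 1.7532e-5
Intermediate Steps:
L(G) = 4 + 11*G (L(G) = 11*G + 4 = 4 + 11*G)
o(q, A) = -A*(-8 - 22*q)/3 (o(q, A) = -(4 + 11*q)*(-2)*A/3 = -(-8 - 22*q)*A/3 = -A*(-8 - 22*q)/3)
1/(o(86, 101) - 6929) = 1/((⅔)*101*(4 + 11*86) - 6929) = 1/((⅔)*101*(4 + 946) - 6929) = 1/((⅔)*101*950 - 6929) = 1/(191900/3 - 6929) = 1/(171113/3) = 3/171113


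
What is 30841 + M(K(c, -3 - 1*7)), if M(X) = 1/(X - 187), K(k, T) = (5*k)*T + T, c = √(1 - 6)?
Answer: 1582420672/51309 + 50*I*√5/51309 ≈ 30841.0 + 0.002179*I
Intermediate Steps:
c = I*√5 (c = √(-5) = I*√5 ≈ 2.2361*I)
K(k, T) = T + 5*T*k (K(k, T) = 5*T*k + T = T + 5*T*k)
M(X) = 1/(-187 + X)
30841 + M(K(c, -3 - 1*7)) = 30841 + 1/(-187 + (-3 - 1*7)*(1 + 5*(I*√5))) = 30841 + 1/(-187 + (-3 - 7)*(1 + 5*I*√5)) = 30841 + 1/(-187 - 10*(1 + 5*I*√5)) = 30841 + 1/(-187 + (-10 - 50*I*√5)) = 30841 + 1/(-197 - 50*I*√5)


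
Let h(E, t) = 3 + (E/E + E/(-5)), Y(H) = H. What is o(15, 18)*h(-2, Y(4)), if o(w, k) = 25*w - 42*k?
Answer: -8382/5 ≈ -1676.4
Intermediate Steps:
o(w, k) = -42*k + 25*w
h(E, t) = 4 - E/5 (h(E, t) = 3 + (1 + E*(-1/5)) = 3 + (1 - E/5) = 4 - E/5)
o(15, 18)*h(-2, Y(4)) = (-42*18 + 25*15)*(4 - 1/5*(-2)) = (-756 + 375)*(4 + 2/5) = -381*22/5 = -8382/5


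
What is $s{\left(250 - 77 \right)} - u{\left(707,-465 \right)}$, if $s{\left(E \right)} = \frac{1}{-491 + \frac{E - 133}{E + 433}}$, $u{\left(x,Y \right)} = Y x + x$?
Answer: $\frac{48798123841}{148753} \approx 3.2805 \cdot 10^{5}$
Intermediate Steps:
$u{\left(x,Y \right)} = x + Y x$
$s{\left(E \right)} = \frac{1}{-491 + \frac{-133 + E}{433 + E}}$
$s{\left(250 - 77 \right)} - u{\left(707,-465 \right)} = \frac{-433 - \left(250 - 77\right)}{2 \left(106368 + 245 \left(250 - 77\right)\right)} - 707 \left(1 - 465\right) = \frac{-433 - 173}{2 \left(106368 + 245 \cdot 173\right)} - 707 \left(-464\right) = \frac{-433 - 173}{2 \left(106368 + 42385\right)} - -328048 = \frac{1}{2} \cdot \frac{1}{148753} \left(-606\right) + 328048 = - \frac{303}{148753} + 328048 = \frac{48798123841}{148753}$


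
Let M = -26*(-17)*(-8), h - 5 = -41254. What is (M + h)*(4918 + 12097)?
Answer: -762016775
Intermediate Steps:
h = -41249 (h = 5 - 41254 = -41249)
M = -3536 (M = 442*(-8) = -3536)
(M + h)*(4918 + 12097) = (-3536 - 41249)*(4918 + 12097) = -44785*17015 = -762016775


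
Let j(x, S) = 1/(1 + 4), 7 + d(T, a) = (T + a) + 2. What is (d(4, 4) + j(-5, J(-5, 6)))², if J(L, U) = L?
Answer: 256/25 ≈ 10.240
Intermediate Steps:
d(T, a) = -5 + T + a (d(T, a) = -7 + ((T + a) + 2) = -7 + (2 + T + a) = -5 + T + a)
j(x, S) = ⅕ (j(x, S) = 1/5 = ⅕)
(d(4, 4) + j(-5, J(-5, 6)))² = ((-5 + 4 + 4) + ⅕)² = (3 + ⅕)² = (16/5)² = 256/25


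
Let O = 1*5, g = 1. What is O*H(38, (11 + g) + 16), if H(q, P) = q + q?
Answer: 380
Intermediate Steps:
H(q, P) = 2*q
O = 5
O*H(38, (11 + g) + 16) = 5*(2*38) = 5*76 = 380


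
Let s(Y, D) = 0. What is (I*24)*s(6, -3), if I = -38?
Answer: 0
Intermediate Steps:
(I*24)*s(6, -3) = -38*24*0 = -912*0 = 0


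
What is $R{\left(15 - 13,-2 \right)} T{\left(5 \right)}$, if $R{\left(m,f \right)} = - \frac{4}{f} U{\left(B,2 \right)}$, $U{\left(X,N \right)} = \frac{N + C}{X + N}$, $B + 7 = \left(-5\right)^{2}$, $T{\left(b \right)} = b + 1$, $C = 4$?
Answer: $\frac{18}{5} \approx 3.6$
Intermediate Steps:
$T{\left(b \right)} = 1 + b$
$B = 18$ ($B = -7 + \left(-5\right)^{2} = -7 + 25 = 18$)
$U{\left(X,N \right)} = \frac{4 + N}{N + X}$ ($U{\left(X,N \right)} = \frac{N + 4}{X + N} = \frac{4 + N}{N + X}$)
$R{\left(m,f \right)} = - \frac{6}{5 f}$ ($R{\left(m,f \right)} = - \frac{4}{f} \frac{4 + 2}{2 + 18} = - \frac{4}{f} \frac{1}{20} \cdot 6 = - \frac{4}{f} \frac{3}{10} = - \frac{6}{5 f}$)
$R{\left(15 - 13,-2 \right)} T{\left(5 \right)} = - \frac{6}{5 \left(-2\right)} \left(1 + 5\right) = \left(- \frac{6}{5}\right) \left(- \frac{1}{2}\right) 6 = \frac{3}{5} \cdot 6 = \frac{18}{5}$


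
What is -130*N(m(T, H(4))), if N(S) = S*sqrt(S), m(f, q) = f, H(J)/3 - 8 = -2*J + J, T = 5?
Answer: -650*sqrt(5) ≈ -1453.4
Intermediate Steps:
H(J) = 24 - 3*J (H(J) = 24 + 3*(-2*J + J) = 24 + 3*(-J) = 24 - 3*J)
N(S) = S**(3/2)
-130*N(m(T, H(4))) = -650*sqrt(5)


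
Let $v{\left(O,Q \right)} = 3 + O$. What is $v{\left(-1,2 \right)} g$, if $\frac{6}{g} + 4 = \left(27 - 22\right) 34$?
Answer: $\frac{6}{83} \approx 0.072289$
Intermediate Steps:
$g = \frac{3}{83}$ ($g = \frac{6}{-4 + \left(27 - 22\right) 34} = \frac{6}{-4 + 5 \cdot 34} = \frac{6}{-4 + 170} = \frac{6}{166} = 6 \cdot \frac{1}{166} = \frac{3}{83} \approx 0.036145$)
$v{\left(-1,2 \right)} g = \left(3 - 1\right) \frac{3}{83} = 2 \cdot \frac{3}{83} = \frac{6}{83}$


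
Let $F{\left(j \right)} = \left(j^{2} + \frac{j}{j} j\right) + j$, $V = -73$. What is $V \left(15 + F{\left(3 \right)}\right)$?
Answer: $-2190$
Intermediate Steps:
$F{\left(j \right)} = j^{2} + 2 j$ ($F{\left(j \right)} = \left(j^{2} + 1 j\right) + j = \left(j^{2} + j\right) + j = \left(j + j^{2}\right) + j = j^{2} + 2 j$)
$V \left(15 + F{\left(3 \right)}\right) = - 73 \left(15 + 3 \left(2 + 3\right)\right) = - 73 \left(15 + 3 \cdot 5\right) = - 73 \left(15 + 15\right) = \left(-73\right) 30 = -2190$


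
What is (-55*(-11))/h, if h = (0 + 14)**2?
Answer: 605/196 ≈ 3.0867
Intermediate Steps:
h = 196 (h = 14**2 = 196)
(-55*(-11))/h = -55*(-11)/196 = 605*(1/196) = 605/196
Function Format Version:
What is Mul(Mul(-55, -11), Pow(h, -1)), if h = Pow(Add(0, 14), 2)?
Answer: Rational(605, 196) ≈ 3.0867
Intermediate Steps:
h = 196 (h = Pow(14, 2) = 196)
Mul(Mul(-55, -11), Pow(h, -1)) = Mul(Mul(-55, -11), Pow(196, -1)) = Mul(605, Rational(1, 196)) = Rational(605, 196)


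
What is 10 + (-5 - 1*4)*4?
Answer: -26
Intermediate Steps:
10 + (-5 - 1*4)*4 = 10 + (-5 - 4)*4 = 10 - 9*4 = 10 - 36 = -26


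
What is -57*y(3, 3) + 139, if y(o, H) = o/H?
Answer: 82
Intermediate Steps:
-57*y(3, 3) + 139 = -171/3 + 139 = -57*1 + 139 = -57 + 139 = 82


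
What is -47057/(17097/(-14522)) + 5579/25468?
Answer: 17403952535035/435426396 ≈ 39970.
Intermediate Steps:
-47057/(17097/(-14522)) + 5579/25468 = -47057/(17097*(-1/14522)) + 5579*(1/25468) = -47057/(-17097/14522) + 5579/25468 = -47057*(-14522/17097) + 5579/25468 = 683361754/17097 + 5579/25468 = 17403952535035/435426396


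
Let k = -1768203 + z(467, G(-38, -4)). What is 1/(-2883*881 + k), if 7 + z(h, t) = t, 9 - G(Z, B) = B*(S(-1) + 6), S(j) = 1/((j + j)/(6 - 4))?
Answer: -1/4308104 ≈ -2.3212e-7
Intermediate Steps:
S(j) = 1/j (S(j) = 1/((2*j)/2) = 1/((2*j)*(1/2)) = 1/j)
G(Z, B) = 9 - 5*B (G(Z, B) = 9 - B*(1/(-1) + 6) = 9 - B*(-1 + 6) = 9 - B*5 = 9 - 5*B)
z(h, t) = -7 + t
k = -1768181 (k = -1768203 + (-7 + (9 - 5*(-4))) = -1768203 + (-7 + (9 + 20)) = -1768203 + (-7 + 29) = -1768203 + 22 = -1768181)
1/(-2883*881 + k) = 1/(-2883*881 - 1768181) = 1/(-2539923 - 1768181) = 1/(-4308104) = -1/4308104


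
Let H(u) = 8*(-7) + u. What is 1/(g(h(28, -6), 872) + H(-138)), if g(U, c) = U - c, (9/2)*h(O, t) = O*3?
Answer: -3/3142 ≈ -0.00095481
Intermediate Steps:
h(O, t) = 2*O/3 (h(O, t) = 2*(O*3)/9 = 2*(3*O)/9 = 2*O/3)
H(u) = -56 + u
1/(g(h(28, -6), 872) + H(-138)) = 1/(((⅔)*28 - 1*872) + (-56 - 138)) = 1/((56/3 - 872) - 194) = 1/(-2560/3 - 194) = 1/(-3142/3) = -3/3142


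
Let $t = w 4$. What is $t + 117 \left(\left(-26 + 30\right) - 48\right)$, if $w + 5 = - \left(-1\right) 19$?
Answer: $-5092$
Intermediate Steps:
$w = 14$ ($w = -5 - \left(-1\right) 19 = -5 - -19 = -5 + 19 = 14$)
$t = 56$ ($t = 14 \cdot 4 = 56$)
$t + 117 \left(\left(-26 + 30\right) - 48\right) = 56 + 117 \left(\left(-26 + 30\right) - 48\right) = 56 + 117 \left(4 - 48\right) = 56 + 117 \left(-44\right) = 56 - 5148 = -5092$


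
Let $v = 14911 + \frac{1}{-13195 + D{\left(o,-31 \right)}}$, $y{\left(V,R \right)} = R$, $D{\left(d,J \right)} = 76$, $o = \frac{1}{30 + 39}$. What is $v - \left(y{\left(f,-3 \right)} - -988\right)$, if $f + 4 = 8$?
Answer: $\frac{182695193}{13119} \approx 13926.0$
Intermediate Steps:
$f = 4$ ($f = -4 + 8 = 4$)
$o = \frac{1}{69} \approx 0.014493$
$v = \frac{195617408}{13119}$ ($v = 14911 + \frac{1}{-13195 + 76} = 14911 + \frac{1}{-13119} = 14911 - \frac{1}{13119} = \frac{195617408}{13119} \approx 14911.0$)
$v - \left(y{\left(f,-3 \right)} - -988\right) = \frac{195617408}{13119} - \left(-3 - -988\right) = \frac{195617408}{13119} - \left(-3 + 988\right) = \frac{195617408}{13119} - 985 = \frac{182695193}{13119}$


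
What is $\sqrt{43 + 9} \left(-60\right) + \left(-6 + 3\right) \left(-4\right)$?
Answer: $12 - 120 \sqrt{13} \approx -420.67$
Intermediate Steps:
$\sqrt{43 + 9} \left(-60\right) + \left(-6 + 3\right) \left(-4\right) = \sqrt{52} \left(-60\right) - -12 = 2 \sqrt{13} \left(-60\right) + 12 = - 120 \sqrt{13} + 12 = 12 - 120 \sqrt{13}$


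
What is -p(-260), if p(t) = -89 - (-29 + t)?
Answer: -200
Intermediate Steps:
p(t) = -60 - t (p(t) = -89 + (29 - t) = -60 - t)
-p(-260) = -(-60 - 1*(-260)) = -(-60 + 260) = -1*200 = -200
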